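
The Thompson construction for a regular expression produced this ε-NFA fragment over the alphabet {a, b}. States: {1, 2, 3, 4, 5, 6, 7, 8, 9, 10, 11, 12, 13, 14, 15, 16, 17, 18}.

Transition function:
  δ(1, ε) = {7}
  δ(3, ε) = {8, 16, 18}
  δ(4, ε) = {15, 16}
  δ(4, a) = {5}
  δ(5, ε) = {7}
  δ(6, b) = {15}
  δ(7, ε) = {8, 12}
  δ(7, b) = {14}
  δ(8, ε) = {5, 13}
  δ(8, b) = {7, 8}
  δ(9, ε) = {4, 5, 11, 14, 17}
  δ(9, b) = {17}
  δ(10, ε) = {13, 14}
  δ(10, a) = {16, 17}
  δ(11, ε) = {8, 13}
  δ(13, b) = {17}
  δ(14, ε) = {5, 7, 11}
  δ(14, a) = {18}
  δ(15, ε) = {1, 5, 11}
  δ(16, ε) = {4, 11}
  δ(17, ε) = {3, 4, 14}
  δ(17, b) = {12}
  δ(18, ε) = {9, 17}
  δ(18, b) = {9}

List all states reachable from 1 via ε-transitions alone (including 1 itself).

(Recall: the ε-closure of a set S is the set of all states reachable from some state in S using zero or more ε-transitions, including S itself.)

Start with {1}.
From 1 via ε: add 7.
From 7 via ε: add 8, 12.
From 8 via ε: add 5, 13.
No new states can be added; the closed set is {1, 5, 7, 8, 12, 13}.

{1, 5, 7, 8, 12, 13}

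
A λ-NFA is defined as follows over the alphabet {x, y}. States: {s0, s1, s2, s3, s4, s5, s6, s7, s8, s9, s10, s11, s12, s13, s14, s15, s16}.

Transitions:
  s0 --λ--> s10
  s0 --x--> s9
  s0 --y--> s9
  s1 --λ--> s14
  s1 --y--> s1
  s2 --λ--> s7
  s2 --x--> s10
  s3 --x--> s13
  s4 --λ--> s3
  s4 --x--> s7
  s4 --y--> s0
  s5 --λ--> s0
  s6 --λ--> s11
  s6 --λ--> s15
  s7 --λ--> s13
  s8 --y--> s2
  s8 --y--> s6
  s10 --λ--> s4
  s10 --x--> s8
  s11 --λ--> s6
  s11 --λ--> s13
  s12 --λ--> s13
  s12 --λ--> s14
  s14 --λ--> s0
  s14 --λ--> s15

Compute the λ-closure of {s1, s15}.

{s0, s1, s3, s4, s10, s14, s15}

Start with {s1, s15}.
From s1 via λ: add s14.
From s14 via λ: add s0.
From s0 via λ: add s10.
From s10 via λ: add s4.
From s4 via λ: add s3.
No new states can be added; the closed set is {s0, s1, s3, s4, s10, s14, s15}.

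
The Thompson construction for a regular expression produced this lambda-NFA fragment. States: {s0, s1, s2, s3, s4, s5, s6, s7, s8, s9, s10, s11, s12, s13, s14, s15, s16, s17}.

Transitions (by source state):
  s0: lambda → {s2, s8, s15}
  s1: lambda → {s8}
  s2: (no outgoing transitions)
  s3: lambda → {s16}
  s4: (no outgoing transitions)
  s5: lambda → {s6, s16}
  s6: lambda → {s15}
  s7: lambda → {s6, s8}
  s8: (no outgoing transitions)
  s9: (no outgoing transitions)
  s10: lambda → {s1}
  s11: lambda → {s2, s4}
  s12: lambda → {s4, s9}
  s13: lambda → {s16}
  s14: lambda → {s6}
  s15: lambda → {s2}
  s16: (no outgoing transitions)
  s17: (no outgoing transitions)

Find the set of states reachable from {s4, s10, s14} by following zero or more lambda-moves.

Start with {s4, s10, s14}.
From s10 via lambda: add s1.
From s14 via lambda: add s6.
From s1 via lambda: add s8.
From s6 via lambda: add s15.
From s15 via lambda: add s2.
No new states can be added; the closed set is {s1, s2, s4, s6, s8, s10, s14, s15}.

{s1, s2, s4, s6, s8, s10, s14, s15}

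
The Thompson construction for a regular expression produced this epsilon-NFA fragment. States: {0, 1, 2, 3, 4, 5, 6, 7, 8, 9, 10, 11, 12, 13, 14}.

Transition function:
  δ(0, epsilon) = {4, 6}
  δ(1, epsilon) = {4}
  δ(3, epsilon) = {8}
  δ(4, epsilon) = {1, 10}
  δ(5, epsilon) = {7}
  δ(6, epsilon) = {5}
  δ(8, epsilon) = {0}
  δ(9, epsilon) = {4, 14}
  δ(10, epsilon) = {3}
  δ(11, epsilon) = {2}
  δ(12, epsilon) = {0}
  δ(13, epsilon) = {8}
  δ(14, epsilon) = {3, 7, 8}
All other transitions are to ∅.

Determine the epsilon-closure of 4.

{0, 1, 3, 4, 5, 6, 7, 8, 10}

Start with {4}.
From 4 via epsilon: add 1, 10.
From 10 via epsilon: add 3.
From 3 via epsilon: add 8.
From 8 via epsilon: add 0.
From 0 via epsilon: add 6.
From 6 via epsilon: add 5.
From 5 via epsilon: add 7.
No new states can be added; the closed set is {0, 1, 3, 4, 5, 6, 7, 8, 10}.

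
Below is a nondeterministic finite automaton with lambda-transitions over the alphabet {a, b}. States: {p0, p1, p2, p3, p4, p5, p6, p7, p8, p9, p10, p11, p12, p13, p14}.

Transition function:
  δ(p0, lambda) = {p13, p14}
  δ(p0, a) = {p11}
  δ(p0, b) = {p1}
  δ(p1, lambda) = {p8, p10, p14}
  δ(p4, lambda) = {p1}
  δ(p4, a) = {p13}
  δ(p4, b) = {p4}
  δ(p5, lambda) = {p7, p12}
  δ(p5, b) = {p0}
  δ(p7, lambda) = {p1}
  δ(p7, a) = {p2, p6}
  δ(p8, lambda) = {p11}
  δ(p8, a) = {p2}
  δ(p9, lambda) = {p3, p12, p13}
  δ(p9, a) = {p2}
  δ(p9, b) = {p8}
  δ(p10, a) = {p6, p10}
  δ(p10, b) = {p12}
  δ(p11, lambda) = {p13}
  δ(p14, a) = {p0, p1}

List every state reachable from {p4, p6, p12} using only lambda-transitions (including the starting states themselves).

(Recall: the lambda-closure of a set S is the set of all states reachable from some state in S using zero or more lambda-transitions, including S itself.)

Start with {p4, p6, p12}.
From p4 via lambda: add p1.
From p1 via lambda: add p8, p10, p14.
From p8 via lambda: add p11.
From p11 via lambda: add p13.
No new states can be added; the closed set is {p1, p4, p6, p8, p10, p11, p12, p13, p14}.

{p1, p4, p6, p8, p10, p11, p12, p13, p14}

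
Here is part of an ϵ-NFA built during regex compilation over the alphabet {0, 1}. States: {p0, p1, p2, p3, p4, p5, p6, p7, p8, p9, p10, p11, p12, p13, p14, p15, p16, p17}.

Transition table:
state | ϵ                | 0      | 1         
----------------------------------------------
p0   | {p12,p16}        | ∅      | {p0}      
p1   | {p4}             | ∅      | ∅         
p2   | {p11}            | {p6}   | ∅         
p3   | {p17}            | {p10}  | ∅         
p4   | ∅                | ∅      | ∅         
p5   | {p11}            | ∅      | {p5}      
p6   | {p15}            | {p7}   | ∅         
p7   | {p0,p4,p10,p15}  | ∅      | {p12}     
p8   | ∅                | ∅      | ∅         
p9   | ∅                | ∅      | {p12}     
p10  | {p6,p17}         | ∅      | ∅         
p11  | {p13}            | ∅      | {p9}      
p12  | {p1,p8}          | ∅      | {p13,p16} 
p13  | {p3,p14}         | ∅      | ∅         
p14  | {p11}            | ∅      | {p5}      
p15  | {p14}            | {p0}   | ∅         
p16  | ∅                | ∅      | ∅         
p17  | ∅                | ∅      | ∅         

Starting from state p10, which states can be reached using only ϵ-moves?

{p3, p6, p10, p11, p13, p14, p15, p17}

Start with {p10}.
From p10 via ϵ: add p6, p17.
From p6 via ϵ: add p15.
From p15 via ϵ: add p14.
From p14 via ϵ: add p11.
From p11 via ϵ: add p13.
From p13 via ϵ: add p3.
No new states can be added; the closed set is {p3, p6, p10, p11, p13, p14, p15, p17}.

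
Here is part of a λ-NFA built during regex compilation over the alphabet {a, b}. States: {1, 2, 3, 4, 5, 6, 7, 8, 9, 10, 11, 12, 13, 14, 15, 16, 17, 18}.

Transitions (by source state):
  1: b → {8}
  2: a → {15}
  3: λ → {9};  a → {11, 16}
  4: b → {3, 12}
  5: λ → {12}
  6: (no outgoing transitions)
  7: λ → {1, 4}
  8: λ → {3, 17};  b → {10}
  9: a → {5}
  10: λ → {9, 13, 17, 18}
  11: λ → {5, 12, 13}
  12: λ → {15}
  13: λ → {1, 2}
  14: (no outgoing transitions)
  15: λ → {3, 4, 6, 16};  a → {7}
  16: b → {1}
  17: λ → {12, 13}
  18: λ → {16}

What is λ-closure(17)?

Start with {17}.
From 17 via λ: add 12, 13.
From 12 via λ: add 15.
From 13 via λ: add 1, 2.
From 15 via λ: add 3, 4, 6, 16.
From 3 via λ: add 9.
No new states can be added; the closed set is {1, 2, 3, 4, 6, 9, 12, 13, 15, 16, 17}.

{1, 2, 3, 4, 6, 9, 12, 13, 15, 16, 17}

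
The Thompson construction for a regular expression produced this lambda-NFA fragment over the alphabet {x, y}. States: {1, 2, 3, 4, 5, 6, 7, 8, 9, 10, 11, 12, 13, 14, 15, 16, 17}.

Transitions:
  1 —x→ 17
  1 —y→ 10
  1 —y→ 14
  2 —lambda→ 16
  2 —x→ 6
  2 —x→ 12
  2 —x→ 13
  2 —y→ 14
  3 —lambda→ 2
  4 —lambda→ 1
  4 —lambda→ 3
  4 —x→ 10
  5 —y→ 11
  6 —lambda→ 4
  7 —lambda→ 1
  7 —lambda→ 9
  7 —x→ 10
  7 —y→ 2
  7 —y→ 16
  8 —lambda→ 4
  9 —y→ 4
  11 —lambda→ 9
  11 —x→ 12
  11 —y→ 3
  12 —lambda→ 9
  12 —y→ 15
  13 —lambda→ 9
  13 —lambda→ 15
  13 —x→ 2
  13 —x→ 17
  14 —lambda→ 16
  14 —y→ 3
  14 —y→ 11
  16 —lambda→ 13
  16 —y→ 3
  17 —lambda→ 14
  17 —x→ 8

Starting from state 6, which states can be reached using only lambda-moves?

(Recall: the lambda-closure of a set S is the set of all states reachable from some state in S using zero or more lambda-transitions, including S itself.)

{1, 2, 3, 4, 6, 9, 13, 15, 16}

Start with {6}.
From 6 via lambda: add 4.
From 4 via lambda: add 1, 3.
From 3 via lambda: add 2.
From 2 via lambda: add 16.
From 16 via lambda: add 13.
From 13 via lambda: add 9, 15.
No new states can be added; the closed set is {1, 2, 3, 4, 6, 9, 13, 15, 16}.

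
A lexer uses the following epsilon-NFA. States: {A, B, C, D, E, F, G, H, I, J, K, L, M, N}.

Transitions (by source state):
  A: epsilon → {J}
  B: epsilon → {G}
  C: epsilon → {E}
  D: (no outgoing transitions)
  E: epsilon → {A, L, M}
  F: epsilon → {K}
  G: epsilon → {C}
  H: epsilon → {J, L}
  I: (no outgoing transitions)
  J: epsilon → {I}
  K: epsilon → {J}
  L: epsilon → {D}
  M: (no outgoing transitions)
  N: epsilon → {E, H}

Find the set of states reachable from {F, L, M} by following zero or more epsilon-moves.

Start with {F, L, M}.
From F via epsilon: add K.
From L via epsilon: add D.
From K via epsilon: add J.
From J via epsilon: add I.
No new states can be added; the closed set is {D, F, I, J, K, L, M}.

{D, F, I, J, K, L, M}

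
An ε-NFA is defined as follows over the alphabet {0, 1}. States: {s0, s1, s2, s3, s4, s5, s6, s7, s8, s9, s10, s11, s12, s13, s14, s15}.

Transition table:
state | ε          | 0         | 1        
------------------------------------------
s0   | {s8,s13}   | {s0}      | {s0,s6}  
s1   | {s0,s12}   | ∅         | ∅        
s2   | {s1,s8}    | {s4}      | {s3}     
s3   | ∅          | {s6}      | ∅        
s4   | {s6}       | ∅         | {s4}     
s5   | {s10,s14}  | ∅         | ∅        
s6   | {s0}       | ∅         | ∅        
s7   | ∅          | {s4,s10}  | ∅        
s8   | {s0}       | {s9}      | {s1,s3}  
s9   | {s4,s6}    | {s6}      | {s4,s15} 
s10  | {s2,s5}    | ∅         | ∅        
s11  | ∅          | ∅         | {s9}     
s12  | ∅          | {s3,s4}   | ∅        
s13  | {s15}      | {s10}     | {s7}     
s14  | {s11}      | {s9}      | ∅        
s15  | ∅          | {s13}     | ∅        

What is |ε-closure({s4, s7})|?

7

Start with {s4, s7}.
From s4 via ε: add s6.
From s6 via ε: add s0.
From s0 via ε: add s8, s13.
From s13 via ε: add s15.
ε-closure = {s0, s4, s6, s7, s8, s13, s15}, which has 7 states.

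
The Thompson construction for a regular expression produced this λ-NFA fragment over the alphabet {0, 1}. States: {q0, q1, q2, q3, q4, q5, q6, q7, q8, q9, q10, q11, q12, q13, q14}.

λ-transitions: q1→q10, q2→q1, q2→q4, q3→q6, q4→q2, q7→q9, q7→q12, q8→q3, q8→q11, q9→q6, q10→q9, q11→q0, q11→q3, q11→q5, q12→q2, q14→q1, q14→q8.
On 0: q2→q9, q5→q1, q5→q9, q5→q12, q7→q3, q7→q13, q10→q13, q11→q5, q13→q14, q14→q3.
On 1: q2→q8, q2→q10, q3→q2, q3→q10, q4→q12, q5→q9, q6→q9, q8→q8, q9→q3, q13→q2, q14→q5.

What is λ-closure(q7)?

{q1, q2, q4, q6, q7, q9, q10, q12}

Start with {q7}.
From q7 via λ: add q9, q12.
From q9 via λ: add q6.
From q12 via λ: add q2.
From q2 via λ: add q1, q4.
From q1 via λ: add q10.
No new states can be added; the closed set is {q1, q2, q4, q6, q7, q9, q10, q12}.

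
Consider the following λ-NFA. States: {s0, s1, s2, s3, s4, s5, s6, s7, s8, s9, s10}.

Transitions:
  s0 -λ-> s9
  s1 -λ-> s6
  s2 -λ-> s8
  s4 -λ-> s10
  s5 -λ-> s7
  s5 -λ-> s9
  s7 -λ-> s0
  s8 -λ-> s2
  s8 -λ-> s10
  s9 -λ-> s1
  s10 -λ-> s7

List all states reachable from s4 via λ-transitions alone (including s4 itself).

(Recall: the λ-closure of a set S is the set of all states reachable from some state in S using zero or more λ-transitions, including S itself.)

{s0, s1, s4, s6, s7, s9, s10}

Start with {s4}.
From s4 via λ: add s10.
From s10 via λ: add s7.
From s7 via λ: add s0.
From s0 via λ: add s9.
From s9 via λ: add s1.
From s1 via λ: add s6.
No new states can be added; the closed set is {s0, s1, s4, s6, s7, s9, s10}.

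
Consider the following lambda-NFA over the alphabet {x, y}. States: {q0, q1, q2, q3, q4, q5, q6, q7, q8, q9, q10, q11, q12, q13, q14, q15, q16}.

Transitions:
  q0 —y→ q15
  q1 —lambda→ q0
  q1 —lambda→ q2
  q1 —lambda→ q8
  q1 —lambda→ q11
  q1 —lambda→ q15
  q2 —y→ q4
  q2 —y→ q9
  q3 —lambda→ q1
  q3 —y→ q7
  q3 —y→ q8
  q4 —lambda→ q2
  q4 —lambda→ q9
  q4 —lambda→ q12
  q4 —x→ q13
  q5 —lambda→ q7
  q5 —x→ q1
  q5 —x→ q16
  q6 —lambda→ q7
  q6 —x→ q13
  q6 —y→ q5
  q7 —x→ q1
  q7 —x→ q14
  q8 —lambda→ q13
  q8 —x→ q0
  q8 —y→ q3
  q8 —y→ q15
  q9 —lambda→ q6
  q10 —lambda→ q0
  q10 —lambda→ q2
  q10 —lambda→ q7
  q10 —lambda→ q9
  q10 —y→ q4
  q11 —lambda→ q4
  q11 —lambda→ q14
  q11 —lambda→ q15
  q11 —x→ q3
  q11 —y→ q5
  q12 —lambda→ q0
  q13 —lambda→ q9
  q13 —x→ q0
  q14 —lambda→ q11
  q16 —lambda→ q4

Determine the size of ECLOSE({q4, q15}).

8

Start with {q4, q15}.
From q4 via lambda: add q2, q9, q12.
From q9 via lambda: add q6.
From q12 via lambda: add q0.
From q6 via lambda: add q7.
lambda-closure = {q0, q2, q4, q6, q7, q9, q12, q15}, which has 8 states.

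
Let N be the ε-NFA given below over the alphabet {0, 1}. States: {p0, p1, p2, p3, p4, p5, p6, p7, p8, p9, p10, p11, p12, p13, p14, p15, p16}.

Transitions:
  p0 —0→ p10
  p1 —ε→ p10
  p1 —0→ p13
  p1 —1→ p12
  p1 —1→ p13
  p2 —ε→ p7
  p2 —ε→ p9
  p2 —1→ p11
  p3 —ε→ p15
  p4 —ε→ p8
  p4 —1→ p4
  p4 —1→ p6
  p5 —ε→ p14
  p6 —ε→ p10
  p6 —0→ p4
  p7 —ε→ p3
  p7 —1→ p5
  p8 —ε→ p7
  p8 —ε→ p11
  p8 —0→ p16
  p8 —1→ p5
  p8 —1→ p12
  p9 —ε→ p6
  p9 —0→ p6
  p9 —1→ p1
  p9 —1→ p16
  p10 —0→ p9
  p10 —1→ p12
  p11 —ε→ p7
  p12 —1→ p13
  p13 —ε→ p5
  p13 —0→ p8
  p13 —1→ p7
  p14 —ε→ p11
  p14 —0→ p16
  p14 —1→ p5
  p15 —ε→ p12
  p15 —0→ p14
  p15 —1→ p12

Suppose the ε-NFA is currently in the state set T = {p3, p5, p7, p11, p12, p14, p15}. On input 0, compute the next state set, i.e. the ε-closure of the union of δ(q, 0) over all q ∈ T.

p14 on 0 → {p16}.
p15 on 0 → {p14}.
No 0-transition from p3, p5, p7, p11, p12.
Union after reading 0: {p14, p16}.
Now take the ε-closure:
From p14 via ε: add p11.
From p11 via ε: add p7.
From p7 via ε: add p3.
From p3 via ε: add p15.
From p15 via ε: add p12.
No new states can be added; the closed set is {p3, p7, p11, p12, p14, p15, p16}.

{p3, p7, p11, p12, p14, p15, p16}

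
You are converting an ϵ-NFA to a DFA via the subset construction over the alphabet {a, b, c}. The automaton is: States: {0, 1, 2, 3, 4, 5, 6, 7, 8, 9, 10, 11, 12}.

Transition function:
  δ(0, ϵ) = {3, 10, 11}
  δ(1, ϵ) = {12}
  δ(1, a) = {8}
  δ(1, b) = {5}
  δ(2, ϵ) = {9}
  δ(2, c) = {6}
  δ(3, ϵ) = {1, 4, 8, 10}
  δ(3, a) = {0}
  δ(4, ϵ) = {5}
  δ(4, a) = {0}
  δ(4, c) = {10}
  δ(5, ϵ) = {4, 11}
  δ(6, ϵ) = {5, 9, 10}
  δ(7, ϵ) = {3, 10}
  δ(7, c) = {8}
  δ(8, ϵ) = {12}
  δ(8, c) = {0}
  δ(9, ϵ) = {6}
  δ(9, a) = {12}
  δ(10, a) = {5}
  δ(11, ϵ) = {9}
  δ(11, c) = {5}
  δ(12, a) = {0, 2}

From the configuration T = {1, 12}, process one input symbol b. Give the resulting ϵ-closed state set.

1 on b → {5}.
No b-transition from 12.
Union after reading b: {5}.
Now take the ϵ-closure:
From 5 via ϵ: add 4, 11.
From 11 via ϵ: add 9.
From 9 via ϵ: add 6.
From 6 via ϵ: add 10.
No new states can be added; the closed set is {4, 5, 6, 9, 10, 11}.

{4, 5, 6, 9, 10, 11}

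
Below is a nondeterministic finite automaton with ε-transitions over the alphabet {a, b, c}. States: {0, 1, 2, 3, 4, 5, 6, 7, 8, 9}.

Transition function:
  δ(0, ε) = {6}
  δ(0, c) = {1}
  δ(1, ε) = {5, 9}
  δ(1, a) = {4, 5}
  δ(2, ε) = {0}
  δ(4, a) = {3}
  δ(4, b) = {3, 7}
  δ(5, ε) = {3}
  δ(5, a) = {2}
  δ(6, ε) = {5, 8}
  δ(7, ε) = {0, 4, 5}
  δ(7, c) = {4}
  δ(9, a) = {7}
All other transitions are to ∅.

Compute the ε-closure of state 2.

{0, 2, 3, 5, 6, 8}

Start with {2}.
From 2 via ε: add 0.
From 0 via ε: add 6.
From 6 via ε: add 5, 8.
From 5 via ε: add 3.
No new states can be added; the closed set is {0, 2, 3, 5, 6, 8}.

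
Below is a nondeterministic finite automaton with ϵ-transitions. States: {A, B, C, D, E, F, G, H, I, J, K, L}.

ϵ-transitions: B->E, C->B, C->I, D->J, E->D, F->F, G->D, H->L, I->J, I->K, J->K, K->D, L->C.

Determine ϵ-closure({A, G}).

{A, D, G, J, K}

Start with {A, G}.
From G via ϵ: add D.
From D via ϵ: add J.
From J via ϵ: add K.
No new states can be added; the closed set is {A, D, G, J, K}.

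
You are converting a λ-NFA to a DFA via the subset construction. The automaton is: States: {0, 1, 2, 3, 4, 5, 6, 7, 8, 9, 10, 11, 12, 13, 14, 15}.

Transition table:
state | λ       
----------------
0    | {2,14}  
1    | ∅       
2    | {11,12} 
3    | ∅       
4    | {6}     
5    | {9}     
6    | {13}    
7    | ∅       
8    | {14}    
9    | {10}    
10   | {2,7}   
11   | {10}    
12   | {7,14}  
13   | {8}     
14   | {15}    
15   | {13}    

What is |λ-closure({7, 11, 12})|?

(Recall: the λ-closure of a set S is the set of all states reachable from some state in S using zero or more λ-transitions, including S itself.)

Start with {7, 11, 12}.
From 11 via λ: add 10.
From 12 via λ: add 14.
From 10 via λ: add 2.
From 14 via λ: add 15.
From 15 via λ: add 13.
From 13 via λ: add 8.
λ-closure = {2, 7, 8, 10, 11, 12, 13, 14, 15}, which has 9 states.

9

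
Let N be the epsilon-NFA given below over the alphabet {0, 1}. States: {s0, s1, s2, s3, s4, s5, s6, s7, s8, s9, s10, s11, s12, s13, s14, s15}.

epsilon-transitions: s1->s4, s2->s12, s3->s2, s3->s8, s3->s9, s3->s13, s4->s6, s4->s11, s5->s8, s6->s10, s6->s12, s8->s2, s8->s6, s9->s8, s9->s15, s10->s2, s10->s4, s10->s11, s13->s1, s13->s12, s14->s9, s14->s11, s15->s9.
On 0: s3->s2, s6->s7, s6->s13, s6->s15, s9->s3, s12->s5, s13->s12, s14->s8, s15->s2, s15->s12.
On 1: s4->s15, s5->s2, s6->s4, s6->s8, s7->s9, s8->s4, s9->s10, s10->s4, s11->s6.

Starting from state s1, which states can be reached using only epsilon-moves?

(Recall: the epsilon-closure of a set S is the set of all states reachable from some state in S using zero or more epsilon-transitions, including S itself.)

{s1, s2, s4, s6, s10, s11, s12}

Start with {s1}.
From s1 via epsilon: add s4.
From s4 via epsilon: add s6, s11.
From s6 via epsilon: add s10, s12.
From s10 via epsilon: add s2.
No new states can be added; the closed set is {s1, s2, s4, s6, s10, s11, s12}.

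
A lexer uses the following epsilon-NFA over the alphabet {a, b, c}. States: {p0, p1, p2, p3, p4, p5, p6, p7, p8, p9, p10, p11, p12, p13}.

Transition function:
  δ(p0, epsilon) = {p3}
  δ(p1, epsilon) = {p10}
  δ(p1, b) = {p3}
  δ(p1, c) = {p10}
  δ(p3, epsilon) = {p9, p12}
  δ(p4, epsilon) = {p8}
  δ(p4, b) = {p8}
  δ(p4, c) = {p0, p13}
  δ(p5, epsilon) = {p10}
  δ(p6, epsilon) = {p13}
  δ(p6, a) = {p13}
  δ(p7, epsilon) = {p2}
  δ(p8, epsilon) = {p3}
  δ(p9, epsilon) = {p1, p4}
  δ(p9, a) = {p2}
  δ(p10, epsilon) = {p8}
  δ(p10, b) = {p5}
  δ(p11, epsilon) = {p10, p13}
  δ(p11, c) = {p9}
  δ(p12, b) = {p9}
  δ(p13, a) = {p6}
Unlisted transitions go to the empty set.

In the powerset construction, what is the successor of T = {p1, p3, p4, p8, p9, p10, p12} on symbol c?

{p0, p1, p3, p4, p8, p9, p10, p12, p13}

p1 on c → {p10}.
p4 on c → {p0, p13}.
No c-transition from p3, p8, p9, p10, p12.
Union after reading c: {p0, p10, p13}.
Now take the epsilon-closure:
From p0 via epsilon: add p3.
From p10 via epsilon: add p8.
From p3 via epsilon: add p9, p12.
From p9 via epsilon: add p1, p4.
No new states can be added; the closed set is {p0, p1, p3, p4, p8, p9, p10, p12, p13}.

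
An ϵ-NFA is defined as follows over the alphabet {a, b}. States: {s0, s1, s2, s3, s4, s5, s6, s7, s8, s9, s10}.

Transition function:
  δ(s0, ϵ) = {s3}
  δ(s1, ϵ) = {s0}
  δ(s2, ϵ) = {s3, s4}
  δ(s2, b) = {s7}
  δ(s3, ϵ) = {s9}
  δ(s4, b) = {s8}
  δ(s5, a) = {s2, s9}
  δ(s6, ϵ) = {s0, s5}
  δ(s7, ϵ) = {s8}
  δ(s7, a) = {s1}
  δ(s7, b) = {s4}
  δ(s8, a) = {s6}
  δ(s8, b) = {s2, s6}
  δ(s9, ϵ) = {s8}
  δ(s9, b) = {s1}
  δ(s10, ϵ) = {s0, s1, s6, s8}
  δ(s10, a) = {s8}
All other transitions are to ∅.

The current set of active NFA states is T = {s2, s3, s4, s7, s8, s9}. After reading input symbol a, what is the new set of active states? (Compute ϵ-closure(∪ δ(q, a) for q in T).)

s7 on a → {s1}.
s8 on a → {s6}.
No a-transition from s2, s3, s4, s9.
Union after reading a: {s1, s6}.
Now take the ϵ-closure:
From s1 via ϵ: add s0.
From s6 via ϵ: add s5.
From s0 via ϵ: add s3.
From s3 via ϵ: add s9.
From s9 via ϵ: add s8.
No new states can be added; the closed set is {s0, s1, s3, s5, s6, s8, s9}.

{s0, s1, s3, s5, s6, s8, s9}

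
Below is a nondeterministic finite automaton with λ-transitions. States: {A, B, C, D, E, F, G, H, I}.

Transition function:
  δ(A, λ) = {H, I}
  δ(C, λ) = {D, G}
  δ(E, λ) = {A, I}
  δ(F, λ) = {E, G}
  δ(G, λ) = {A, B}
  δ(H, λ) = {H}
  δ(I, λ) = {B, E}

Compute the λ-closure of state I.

Start with {I}.
From I via λ: add B, E.
From E via λ: add A.
From A via λ: add H.
No new states can be added; the closed set is {A, B, E, H, I}.

{A, B, E, H, I}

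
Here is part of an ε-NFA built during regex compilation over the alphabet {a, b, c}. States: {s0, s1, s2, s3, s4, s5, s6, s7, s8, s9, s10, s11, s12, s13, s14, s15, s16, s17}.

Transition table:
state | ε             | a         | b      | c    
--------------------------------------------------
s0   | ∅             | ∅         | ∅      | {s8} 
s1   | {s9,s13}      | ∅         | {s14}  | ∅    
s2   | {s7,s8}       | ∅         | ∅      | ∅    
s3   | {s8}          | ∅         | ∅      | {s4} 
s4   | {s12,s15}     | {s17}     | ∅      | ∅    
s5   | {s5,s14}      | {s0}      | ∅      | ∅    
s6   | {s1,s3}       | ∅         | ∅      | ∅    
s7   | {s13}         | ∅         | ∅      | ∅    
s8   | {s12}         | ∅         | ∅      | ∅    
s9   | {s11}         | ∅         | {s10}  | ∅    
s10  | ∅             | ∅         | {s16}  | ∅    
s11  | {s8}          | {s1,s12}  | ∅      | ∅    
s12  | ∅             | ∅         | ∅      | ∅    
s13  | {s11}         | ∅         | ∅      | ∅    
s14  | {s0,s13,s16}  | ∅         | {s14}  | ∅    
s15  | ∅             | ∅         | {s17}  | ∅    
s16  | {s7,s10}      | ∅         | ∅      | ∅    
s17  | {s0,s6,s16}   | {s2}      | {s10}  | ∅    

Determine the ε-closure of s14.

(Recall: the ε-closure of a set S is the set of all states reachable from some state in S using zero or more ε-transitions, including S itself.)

Start with {s14}.
From s14 via ε: add s0, s13, s16.
From s13 via ε: add s11.
From s16 via ε: add s7, s10.
From s11 via ε: add s8.
From s8 via ε: add s12.
No new states can be added; the closed set is {s0, s7, s8, s10, s11, s12, s13, s14, s16}.

{s0, s7, s8, s10, s11, s12, s13, s14, s16}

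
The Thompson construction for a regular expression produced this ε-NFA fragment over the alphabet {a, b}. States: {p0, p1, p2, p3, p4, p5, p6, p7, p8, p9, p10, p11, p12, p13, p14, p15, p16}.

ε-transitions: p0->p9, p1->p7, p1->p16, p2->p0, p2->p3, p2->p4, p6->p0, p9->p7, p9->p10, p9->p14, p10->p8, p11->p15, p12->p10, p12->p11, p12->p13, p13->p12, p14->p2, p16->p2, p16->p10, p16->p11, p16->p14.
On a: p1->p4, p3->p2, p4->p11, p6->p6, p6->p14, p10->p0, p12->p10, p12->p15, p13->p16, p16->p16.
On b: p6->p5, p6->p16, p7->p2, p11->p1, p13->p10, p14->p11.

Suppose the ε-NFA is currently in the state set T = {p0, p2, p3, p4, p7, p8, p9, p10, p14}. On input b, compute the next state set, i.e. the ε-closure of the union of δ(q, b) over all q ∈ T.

{p0, p2, p3, p4, p7, p8, p9, p10, p11, p14, p15}

p7 on b → {p2}.
p14 on b → {p11}.
No b-transition from p0, p2, p3, p4, p8, p9, p10.
Union after reading b: {p2, p11}.
Now take the ε-closure:
From p2 via ε: add p0, p3, p4.
From p11 via ε: add p15.
From p0 via ε: add p9.
From p9 via ε: add p7, p10, p14.
From p10 via ε: add p8.
No new states can be added; the closed set is {p0, p2, p3, p4, p7, p8, p9, p10, p11, p14, p15}.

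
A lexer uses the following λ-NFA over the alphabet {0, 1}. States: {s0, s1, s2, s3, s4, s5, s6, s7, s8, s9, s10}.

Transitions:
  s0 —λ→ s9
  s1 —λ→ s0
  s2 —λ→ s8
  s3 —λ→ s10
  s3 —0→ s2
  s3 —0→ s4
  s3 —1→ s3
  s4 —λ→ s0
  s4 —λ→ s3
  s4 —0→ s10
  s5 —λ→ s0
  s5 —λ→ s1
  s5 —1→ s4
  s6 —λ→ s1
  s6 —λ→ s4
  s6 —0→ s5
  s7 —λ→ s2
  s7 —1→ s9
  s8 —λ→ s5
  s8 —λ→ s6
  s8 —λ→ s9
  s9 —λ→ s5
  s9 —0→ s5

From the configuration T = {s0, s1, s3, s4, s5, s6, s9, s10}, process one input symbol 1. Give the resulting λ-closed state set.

{s0, s1, s3, s4, s5, s9, s10}

s3 on 1 → {s3}.
s5 on 1 → {s4}.
No 1-transition from s0, s1, s4, s6, s9, s10.
Union after reading 1: {s3, s4}.
Now take the λ-closure:
From s3 via λ: add s10.
From s4 via λ: add s0.
From s0 via λ: add s9.
From s9 via λ: add s5.
From s5 via λ: add s1.
No new states can be added; the closed set is {s0, s1, s3, s4, s5, s9, s10}.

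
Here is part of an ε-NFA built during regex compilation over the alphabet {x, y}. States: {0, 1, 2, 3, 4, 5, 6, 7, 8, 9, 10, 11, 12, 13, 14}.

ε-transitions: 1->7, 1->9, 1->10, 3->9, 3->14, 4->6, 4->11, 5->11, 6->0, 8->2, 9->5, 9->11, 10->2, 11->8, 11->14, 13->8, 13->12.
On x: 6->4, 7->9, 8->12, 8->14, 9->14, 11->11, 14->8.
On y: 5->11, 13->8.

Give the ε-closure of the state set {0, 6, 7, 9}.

Start with {0, 6, 7, 9}.
From 9 via ε: add 5, 11.
From 11 via ε: add 8, 14.
From 8 via ε: add 2.
No new states can be added; the closed set is {0, 2, 5, 6, 7, 8, 9, 11, 14}.

{0, 2, 5, 6, 7, 8, 9, 11, 14}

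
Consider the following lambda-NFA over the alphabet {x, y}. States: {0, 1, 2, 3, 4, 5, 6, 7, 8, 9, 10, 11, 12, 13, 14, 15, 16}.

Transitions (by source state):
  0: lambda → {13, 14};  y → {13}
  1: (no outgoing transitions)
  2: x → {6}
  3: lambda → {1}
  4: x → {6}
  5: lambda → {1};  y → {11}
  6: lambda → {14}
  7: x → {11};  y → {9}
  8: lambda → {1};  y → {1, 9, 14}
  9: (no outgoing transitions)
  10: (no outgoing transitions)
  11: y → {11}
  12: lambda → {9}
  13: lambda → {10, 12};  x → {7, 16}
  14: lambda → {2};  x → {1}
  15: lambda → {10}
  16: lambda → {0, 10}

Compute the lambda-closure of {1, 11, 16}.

Start with {1, 11, 16}.
From 16 via lambda: add 0, 10.
From 0 via lambda: add 13, 14.
From 13 via lambda: add 12.
From 14 via lambda: add 2.
From 12 via lambda: add 9.
No new states can be added; the closed set is {0, 1, 2, 9, 10, 11, 12, 13, 14, 16}.

{0, 1, 2, 9, 10, 11, 12, 13, 14, 16}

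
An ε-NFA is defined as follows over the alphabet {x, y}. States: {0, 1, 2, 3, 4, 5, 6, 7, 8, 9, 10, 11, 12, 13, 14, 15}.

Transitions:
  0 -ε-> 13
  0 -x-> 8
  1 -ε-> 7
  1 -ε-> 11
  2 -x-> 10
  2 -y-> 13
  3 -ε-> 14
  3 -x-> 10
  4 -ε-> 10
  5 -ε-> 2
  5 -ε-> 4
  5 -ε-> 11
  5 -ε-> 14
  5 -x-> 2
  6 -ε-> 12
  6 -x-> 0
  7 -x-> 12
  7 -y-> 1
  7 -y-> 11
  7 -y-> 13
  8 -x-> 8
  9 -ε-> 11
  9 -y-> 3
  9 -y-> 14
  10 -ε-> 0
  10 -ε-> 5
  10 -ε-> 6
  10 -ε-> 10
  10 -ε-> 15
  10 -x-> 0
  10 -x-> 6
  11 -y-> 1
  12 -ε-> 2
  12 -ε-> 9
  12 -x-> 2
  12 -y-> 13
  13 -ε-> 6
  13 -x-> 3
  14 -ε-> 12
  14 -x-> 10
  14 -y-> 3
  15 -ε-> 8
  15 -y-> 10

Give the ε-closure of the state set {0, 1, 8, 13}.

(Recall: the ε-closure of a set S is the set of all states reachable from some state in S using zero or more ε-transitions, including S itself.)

{0, 1, 2, 6, 7, 8, 9, 11, 12, 13}

Start with {0, 1, 8, 13}.
From 1 via ε: add 7, 11.
From 13 via ε: add 6.
From 6 via ε: add 12.
From 12 via ε: add 2, 9.
No new states can be added; the closed set is {0, 1, 2, 6, 7, 8, 9, 11, 12, 13}.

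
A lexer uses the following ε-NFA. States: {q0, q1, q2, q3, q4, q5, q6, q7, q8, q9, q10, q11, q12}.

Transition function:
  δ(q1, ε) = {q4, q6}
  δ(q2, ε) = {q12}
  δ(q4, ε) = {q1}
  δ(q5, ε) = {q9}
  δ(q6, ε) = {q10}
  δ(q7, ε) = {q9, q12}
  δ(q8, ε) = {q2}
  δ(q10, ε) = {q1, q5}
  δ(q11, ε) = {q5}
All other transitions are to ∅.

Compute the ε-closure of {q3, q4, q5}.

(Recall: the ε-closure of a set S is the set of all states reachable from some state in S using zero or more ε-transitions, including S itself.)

Start with {q3, q4, q5}.
From q4 via ε: add q1.
From q5 via ε: add q9.
From q1 via ε: add q6.
From q6 via ε: add q10.
No new states can be added; the closed set is {q1, q3, q4, q5, q6, q9, q10}.

{q1, q3, q4, q5, q6, q9, q10}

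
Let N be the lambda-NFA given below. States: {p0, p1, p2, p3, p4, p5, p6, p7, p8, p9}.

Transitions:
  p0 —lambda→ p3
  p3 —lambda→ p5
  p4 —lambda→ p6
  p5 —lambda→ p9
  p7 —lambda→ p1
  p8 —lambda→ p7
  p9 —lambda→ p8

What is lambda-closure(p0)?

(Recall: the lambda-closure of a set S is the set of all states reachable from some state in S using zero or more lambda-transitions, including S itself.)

{p0, p1, p3, p5, p7, p8, p9}

Start with {p0}.
From p0 via lambda: add p3.
From p3 via lambda: add p5.
From p5 via lambda: add p9.
From p9 via lambda: add p8.
From p8 via lambda: add p7.
From p7 via lambda: add p1.
No new states can be added; the closed set is {p0, p1, p3, p5, p7, p8, p9}.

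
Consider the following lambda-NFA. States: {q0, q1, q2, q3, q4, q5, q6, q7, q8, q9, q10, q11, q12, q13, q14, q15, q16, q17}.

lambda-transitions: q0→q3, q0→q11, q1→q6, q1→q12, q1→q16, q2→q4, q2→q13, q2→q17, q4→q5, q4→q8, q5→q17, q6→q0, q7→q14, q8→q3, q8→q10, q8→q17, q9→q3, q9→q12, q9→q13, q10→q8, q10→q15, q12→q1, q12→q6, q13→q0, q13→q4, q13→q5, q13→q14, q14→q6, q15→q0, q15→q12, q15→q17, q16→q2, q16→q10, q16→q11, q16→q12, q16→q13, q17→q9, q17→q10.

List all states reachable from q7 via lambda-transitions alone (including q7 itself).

Start with {q7}.
From q7 via lambda: add q14.
From q14 via lambda: add q6.
From q6 via lambda: add q0.
From q0 via lambda: add q3, q11.
No new states can be added; the closed set is {q0, q3, q6, q7, q11, q14}.

{q0, q3, q6, q7, q11, q14}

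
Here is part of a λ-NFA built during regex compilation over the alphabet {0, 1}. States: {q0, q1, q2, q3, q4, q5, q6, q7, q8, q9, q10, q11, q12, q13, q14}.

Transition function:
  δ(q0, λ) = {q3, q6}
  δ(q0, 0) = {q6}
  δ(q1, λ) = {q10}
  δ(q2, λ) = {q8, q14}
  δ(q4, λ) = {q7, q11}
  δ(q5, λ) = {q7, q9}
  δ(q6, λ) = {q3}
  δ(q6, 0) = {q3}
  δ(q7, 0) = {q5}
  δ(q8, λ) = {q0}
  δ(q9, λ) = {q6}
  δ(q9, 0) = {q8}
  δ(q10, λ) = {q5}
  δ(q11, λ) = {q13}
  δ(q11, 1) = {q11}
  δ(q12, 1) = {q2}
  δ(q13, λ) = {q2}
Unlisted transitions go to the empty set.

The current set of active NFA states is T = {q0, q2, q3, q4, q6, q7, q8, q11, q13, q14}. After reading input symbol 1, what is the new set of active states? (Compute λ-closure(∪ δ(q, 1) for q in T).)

{q0, q2, q3, q6, q8, q11, q13, q14}

q11 on 1 → {q11}.
No 1-transition from q0, q2, q3, q4, q6, q7, q8, q13, q14.
Union after reading 1: {q11}.
Now take the λ-closure:
From q11 via λ: add q13.
From q13 via λ: add q2.
From q2 via λ: add q8, q14.
From q8 via λ: add q0.
From q0 via λ: add q3, q6.
No new states can be added; the closed set is {q0, q2, q3, q6, q8, q11, q13, q14}.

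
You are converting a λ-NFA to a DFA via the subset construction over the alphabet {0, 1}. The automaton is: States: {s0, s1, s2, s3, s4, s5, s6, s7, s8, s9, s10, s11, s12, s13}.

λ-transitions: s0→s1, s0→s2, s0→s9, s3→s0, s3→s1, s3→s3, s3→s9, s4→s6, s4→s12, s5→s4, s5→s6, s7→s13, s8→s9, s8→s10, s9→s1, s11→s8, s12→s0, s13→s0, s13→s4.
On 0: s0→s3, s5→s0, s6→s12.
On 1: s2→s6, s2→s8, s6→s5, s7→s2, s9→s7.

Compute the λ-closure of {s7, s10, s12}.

{s0, s1, s2, s4, s6, s7, s9, s10, s12, s13}

Start with {s7, s10, s12}.
From s7 via λ: add s13.
From s12 via λ: add s0.
From s0 via λ: add s1, s2, s9.
From s13 via λ: add s4.
From s4 via λ: add s6.
No new states can be added; the closed set is {s0, s1, s2, s4, s6, s7, s9, s10, s12, s13}.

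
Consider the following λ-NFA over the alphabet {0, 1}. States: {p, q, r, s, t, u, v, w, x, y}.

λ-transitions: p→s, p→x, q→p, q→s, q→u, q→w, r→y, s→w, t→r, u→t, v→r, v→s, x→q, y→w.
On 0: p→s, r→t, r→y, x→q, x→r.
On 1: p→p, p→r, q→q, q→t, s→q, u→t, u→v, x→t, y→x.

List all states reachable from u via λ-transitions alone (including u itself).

Start with {u}.
From u via λ: add t.
From t via λ: add r.
From r via λ: add y.
From y via λ: add w.
No new states can be added; the closed set is {r, t, u, w, y}.

{r, t, u, w, y}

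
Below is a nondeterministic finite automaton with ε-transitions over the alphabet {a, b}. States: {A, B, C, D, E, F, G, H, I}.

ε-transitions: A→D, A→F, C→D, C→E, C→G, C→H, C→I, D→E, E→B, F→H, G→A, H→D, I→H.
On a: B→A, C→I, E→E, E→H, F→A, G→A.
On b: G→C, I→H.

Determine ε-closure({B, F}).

Start with {B, F}.
From F via ε: add H.
From H via ε: add D.
From D via ε: add E.
No new states can be added; the closed set is {B, D, E, F, H}.

{B, D, E, F, H}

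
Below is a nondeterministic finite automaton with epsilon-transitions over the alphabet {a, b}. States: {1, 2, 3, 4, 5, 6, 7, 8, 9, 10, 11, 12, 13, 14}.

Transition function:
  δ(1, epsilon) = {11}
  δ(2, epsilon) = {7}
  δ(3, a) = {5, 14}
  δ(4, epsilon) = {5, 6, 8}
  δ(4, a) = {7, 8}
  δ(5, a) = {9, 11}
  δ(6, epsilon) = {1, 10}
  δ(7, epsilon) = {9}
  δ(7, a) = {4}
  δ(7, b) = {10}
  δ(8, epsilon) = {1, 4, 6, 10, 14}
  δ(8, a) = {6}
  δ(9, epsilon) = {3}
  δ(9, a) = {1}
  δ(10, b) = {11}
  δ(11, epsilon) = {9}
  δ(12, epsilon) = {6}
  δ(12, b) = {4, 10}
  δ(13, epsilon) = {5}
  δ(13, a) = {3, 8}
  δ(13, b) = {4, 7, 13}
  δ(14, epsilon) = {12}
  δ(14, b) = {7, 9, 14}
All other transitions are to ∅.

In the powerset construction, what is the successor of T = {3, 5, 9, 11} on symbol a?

3 on a → {5, 14}.
5 on a → {9, 11}.
9 on a → {1}.
No a-transition from 11.
Union after reading a: {1, 5, 9, 11, 14}.
Now take the epsilon-closure:
From 9 via epsilon: add 3.
From 14 via epsilon: add 12.
From 12 via epsilon: add 6.
From 6 via epsilon: add 10.
No new states can be added; the closed set is {1, 3, 5, 6, 9, 10, 11, 12, 14}.

{1, 3, 5, 6, 9, 10, 11, 12, 14}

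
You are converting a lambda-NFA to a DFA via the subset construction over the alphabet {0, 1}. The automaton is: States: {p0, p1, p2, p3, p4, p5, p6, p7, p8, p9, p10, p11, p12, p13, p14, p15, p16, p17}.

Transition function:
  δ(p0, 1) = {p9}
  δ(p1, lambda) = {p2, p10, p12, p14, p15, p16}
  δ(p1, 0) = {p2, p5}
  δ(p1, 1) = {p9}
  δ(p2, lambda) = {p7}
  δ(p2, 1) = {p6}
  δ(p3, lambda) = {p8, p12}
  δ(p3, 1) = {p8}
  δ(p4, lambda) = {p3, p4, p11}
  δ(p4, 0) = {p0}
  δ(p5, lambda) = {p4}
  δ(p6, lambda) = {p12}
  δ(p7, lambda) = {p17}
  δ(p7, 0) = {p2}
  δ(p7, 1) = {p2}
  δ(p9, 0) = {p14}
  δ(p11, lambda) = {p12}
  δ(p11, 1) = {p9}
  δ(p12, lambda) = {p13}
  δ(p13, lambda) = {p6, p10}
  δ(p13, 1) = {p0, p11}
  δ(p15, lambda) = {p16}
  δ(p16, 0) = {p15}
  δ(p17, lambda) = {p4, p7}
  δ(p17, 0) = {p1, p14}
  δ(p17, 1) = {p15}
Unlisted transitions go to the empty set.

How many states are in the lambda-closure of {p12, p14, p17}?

11

Start with {p12, p14, p17}.
From p12 via lambda: add p13.
From p17 via lambda: add p4, p7.
From p4 via lambda: add p3, p11.
From p13 via lambda: add p6, p10.
From p3 via lambda: add p8.
lambda-closure = {p3, p4, p6, p7, p8, p10, p11, p12, p13, p14, p17}, which has 11 states.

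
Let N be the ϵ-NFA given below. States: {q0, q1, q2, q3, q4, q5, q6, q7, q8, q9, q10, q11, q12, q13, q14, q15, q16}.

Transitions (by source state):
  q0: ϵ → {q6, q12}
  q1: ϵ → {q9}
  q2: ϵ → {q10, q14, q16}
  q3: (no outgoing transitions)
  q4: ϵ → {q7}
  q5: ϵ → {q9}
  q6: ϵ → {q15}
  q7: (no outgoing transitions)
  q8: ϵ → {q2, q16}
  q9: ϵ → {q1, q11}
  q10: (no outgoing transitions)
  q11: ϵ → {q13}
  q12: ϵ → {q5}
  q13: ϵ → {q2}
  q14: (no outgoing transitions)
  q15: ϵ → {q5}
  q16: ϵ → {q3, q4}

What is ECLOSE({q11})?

{q2, q3, q4, q7, q10, q11, q13, q14, q16}

Start with {q11}.
From q11 via ϵ: add q13.
From q13 via ϵ: add q2.
From q2 via ϵ: add q10, q14, q16.
From q16 via ϵ: add q3, q4.
From q4 via ϵ: add q7.
No new states can be added; the closed set is {q2, q3, q4, q7, q10, q11, q13, q14, q16}.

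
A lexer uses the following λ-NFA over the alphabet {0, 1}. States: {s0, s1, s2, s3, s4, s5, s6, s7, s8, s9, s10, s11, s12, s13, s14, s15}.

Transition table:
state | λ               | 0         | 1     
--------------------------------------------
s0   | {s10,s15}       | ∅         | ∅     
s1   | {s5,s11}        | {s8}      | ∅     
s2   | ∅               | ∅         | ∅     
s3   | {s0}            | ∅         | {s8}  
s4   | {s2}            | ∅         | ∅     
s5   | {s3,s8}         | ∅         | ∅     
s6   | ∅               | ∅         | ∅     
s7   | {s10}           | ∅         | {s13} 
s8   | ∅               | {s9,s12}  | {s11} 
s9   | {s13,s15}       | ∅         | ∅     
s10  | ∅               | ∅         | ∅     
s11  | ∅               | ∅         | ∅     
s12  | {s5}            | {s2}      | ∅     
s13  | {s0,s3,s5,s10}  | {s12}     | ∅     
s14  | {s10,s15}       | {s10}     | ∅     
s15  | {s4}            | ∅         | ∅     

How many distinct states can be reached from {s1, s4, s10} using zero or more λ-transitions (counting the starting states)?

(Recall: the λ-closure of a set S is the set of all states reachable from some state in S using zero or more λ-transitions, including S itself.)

10

Start with {s1, s4, s10}.
From s1 via λ: add s5, s11.
From s4 via λ: add s2.
From s5 via λ: add s3, s8.
From s3 via λ: add s0.
From s0 via λ: add s15.
λ-closure = {s0, s1, s2, s3, s4, s5, s8, s10, s11, s15}, which has 10 states.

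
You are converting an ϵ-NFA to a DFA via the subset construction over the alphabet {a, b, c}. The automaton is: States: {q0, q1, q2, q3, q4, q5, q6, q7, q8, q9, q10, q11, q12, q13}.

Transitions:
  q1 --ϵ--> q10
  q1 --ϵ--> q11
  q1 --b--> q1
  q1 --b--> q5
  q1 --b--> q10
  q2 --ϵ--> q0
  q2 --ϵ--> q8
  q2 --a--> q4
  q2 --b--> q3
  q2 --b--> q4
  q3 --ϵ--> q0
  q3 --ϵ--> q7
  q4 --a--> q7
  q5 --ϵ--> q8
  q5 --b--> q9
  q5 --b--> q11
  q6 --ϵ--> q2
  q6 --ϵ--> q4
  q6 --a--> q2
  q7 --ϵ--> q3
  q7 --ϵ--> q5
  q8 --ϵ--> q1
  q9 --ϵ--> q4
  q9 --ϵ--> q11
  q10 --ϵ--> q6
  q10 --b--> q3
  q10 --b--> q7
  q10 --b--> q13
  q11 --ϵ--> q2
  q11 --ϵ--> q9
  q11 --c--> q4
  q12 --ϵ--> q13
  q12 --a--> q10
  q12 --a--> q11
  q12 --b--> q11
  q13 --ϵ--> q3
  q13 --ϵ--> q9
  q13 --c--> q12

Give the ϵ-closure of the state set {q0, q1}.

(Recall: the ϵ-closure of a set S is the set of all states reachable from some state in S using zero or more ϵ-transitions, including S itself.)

{q0, q1, q2, q4, q6, q8, q9, q10, q11}

Start with {q0, q1}.
From q1 via ϵ: add q10, q11.
From q10 via ϵ: add q6.
From q11 via ϵ: add q2, q9.
From q2 via ϵ: add q8.
From q6 via ϵ: add q4.
No new states can be added; the closed set is {q0, q1, q2, q4, q6, q8, q9, q10, q11}.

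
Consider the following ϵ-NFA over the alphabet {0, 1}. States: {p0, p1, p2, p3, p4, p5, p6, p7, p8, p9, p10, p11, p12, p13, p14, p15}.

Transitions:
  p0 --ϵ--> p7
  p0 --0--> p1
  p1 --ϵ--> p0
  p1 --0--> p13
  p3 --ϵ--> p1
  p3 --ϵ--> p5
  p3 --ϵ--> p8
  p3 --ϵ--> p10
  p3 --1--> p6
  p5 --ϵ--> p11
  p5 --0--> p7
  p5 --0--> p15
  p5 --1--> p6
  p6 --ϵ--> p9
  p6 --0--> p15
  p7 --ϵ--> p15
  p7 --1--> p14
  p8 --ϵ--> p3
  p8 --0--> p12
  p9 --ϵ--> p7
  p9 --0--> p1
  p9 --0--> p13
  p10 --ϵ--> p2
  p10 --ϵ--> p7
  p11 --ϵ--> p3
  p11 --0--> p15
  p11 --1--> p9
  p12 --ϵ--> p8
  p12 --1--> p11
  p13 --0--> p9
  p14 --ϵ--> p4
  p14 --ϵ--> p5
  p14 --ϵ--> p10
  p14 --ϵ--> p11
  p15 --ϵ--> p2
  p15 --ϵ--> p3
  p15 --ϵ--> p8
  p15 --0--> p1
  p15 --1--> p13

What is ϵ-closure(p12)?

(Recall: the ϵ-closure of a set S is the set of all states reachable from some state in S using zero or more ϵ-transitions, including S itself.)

Start with {p12}.
From p12 via ϵ: add p8.
From p8 via ϵ: add p3.
From p3 via ϵ: add p1, p5, p10.
From p1 via ϵ: add p0.
From p5 via ϵ: add p11.
From p10 via ϵ: add p2, p7.
From p7 via ϵ: add p15.
No new states can be added; the closed set is {p0, p1, p2, p3, p5, p7, p8, p10, p11, p12, p15}.

{p0, p1, p2, p3, p5, p7, p8, p10, p11, p12, p15}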